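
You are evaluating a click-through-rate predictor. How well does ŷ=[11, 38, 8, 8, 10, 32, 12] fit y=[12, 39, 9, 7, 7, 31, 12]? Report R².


ȳ = 16.7143
SS_res = Σ(y-ŷ)² = 14
SS_tot = Σ(y-ȳ)² = 993.43
R² = 1 - SS_res/SS_tot = 1 - 0.0141 = 0.9859

0.9859


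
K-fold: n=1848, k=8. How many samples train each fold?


Fold size = 1848/8 = 231
Training per fold = 1848 - 231 = 1617

1617


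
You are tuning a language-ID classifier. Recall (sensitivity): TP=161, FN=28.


Recall = TP/(TP+FN)
= 161/(161+28)
= 161/189 = 85.19%

85.19%


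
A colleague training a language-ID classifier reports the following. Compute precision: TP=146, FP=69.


Precision = TP/(TP+FP)
= 146/(146+69)
= 146/215 = 67.91%

67.91%


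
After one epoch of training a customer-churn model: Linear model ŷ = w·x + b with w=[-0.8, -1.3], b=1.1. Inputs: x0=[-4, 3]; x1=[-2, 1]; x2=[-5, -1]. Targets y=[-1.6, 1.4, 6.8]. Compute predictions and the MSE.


ŷ0 = (-0.8)·(-4) + (-1.3)·(3) + 1.1 = 0.4
ŷ1 = (-0.8)·(-2) + (-1.3)·(1) + 1.1 = 1.4
ŷ2 = (-0.8)·(-5) + (-1.3)·(-1) + 1.1 = 6.4
errors² = [4.0, 0.0, 0.16]
MSE = 4.1600/3 = 1.3867

1.3867


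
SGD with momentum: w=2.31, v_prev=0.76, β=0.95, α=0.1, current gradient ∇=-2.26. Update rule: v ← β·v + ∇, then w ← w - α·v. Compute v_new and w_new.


v_new = 0.95·0.76 - 2.26 = 0.722 - 2.26 = -1.538
w_new = 2.31 - 0.1·-1.538 = 2.31 + 0.1538 = 2.4638

v_new=-1.538, w_new=2.4638


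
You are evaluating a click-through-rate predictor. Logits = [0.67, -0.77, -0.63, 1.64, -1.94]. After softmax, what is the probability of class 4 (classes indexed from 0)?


Exponentials: e^0.67=1.9542, e^-0.77=0.463, e^-0.63=0.5326, e^1.64=5.1552, e^-1.94=0.1437
Sum = 8.2487
Softmax = [0.2369, 0.0561, 0.0646, 0.625, 0.0174]
p[4] = 0.1437/8.2487 = 0.0174

0.0174


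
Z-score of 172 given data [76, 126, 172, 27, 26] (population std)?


μ = 85.4, σ = 56.8774
z = (172 - 85.4)/56.8774 = 1.5226

1.5226


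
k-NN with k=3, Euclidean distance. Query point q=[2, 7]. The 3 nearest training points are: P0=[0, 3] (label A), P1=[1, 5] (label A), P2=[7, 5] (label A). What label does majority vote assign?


d(q,P0) = 4.4721  (label A)
d(q,P1) = 2.2361  (label A)
d(q,P2) = 5.3852  (label A)
Votes: A=3, B=0
Majority → A

A


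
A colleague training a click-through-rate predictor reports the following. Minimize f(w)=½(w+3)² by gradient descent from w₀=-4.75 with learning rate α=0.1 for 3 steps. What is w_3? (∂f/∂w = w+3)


step 1: grad = -4.75+3 = -1.75; w = -4.75 - 0.1·(-1.75) = -4.575
step 2: grad = -4.575+3 = -1.575; w = -4.575 - 0.1·(-1.575) = -4.4175
step 3: grad = -4.4175+3 = -1.4175; w = -4.4175 - 0.1·(-1.4175) = -4.27575

-4.27575


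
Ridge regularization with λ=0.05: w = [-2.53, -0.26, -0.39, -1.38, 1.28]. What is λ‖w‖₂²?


‖w‖₂² = (-2.53)² + (-0.26)² + (-0.39)² + (-1.38)² + (1.28)²
     = 6.4009 + 0.0676 + 0.1521 + 1.9044 + 1.6384
     = 10.1634
λ·‖w‖₂² = 0.05·10.1634 = 0.50817

0.50817


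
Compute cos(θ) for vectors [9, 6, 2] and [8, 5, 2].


A·B = 9·8 + 6·5 + 2·2 = 106
‖A‖ = √121 = 11, ‖B‖ = √93 = 9.6437
cos = 106/(√121·√93) = 106/√11253 = 0.9992

0.9992


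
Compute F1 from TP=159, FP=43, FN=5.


Precision = 159/202 = 0.7871
Recall = 159/164 = 0.9695
F1 = 2·P·R/(P+R) = 2·TP/(2·TP+FP+FN) = 318/(318+43+5) = 318/366 = 0.8689

0.8689


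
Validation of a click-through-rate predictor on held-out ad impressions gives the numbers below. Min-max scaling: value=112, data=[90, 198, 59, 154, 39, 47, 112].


min=39, max=198
(112-39)/(198-39) = 73/159 = 0.4591

0.4591


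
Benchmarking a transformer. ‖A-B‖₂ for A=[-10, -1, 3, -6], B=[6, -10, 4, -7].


d = √((-10-6)² + (-1+ 10)² + (3-4)² + (-6+ 7)²)
  = √(256 + 81 + 1 + 1)
  = √339 = 18.412

18.412


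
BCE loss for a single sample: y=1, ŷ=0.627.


BCE = -[y·ln(p) + (1-y)·ln(1-p)]
= -1·ln(0.627) - 0
= -ln(0.627) = 0.4668

0.4668


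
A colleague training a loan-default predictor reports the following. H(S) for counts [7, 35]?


Probabilities: [7/42, 35/42] ≈ [0.1667, 0.8333]
H = -((7/42)·log₂(7/42) + (35/42)·log₂(35/42))
  = 0.65 bits

0.65 bits


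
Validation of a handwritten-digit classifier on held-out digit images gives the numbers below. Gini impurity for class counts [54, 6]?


Probabilities: [54/60, 6/60] ≈ [0.9, 0.1]
Σpᵢ² = (2916 + 36)/60² = 2952/3600
Gini = 1 - Σpᵢ² = 1 - 2952/3600 = 0.18

0.18


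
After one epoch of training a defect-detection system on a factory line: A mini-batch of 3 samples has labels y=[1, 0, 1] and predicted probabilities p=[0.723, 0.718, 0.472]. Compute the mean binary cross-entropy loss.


L[0] = -ln(0.723) = 0.3243
L[1] = -ln(1-0.718) = -ln(0.282) = 1.2658
L[2] = -ln(0.472) = 0.7508
mean = (0.3243 + 1.2658 + 0.7508)/3 = 0.7803

0.7803


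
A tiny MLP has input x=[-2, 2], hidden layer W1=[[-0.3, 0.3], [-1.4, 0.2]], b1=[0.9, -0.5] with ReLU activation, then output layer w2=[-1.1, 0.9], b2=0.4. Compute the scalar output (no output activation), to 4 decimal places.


z1[0] = (-0.3)·(-2) + (0.3)·(2) + 0.9 = 2.1
z1[1] = (-1.4)·(-2) + (0.2)·(2) - 0.5 = 2.7
h = ReLU(z1) = [2.1, 2.7]
output = (-1.1)·(2.1) + (0.9)·(2.7) + 0.4 = 0.52

0.52


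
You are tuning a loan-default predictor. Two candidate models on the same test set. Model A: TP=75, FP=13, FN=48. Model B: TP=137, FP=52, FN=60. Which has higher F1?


Model A: P=75/88=0.8523, R=75/123=0.6098, F1=2PR/(P+R)=2TP/(2TP+FP+FN)=150/211=0.7109
Model B: P=137/189=0.7249, R=137/197=0.6954, F1=2PR/(P+R)=2TP/(2TP+FP+FN)=274/386=0.7098
0.7109 > 0.7098 → Model A

Model A


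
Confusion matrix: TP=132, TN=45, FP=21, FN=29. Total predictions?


Total = TP + TN + FP + FN
= 132 + 45 + 21 + 29
= 227
(Predicted positive: 153, predicted negative: 74)

227


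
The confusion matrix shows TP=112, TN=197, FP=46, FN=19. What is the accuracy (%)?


Accuracy = (TP+TN)/(TP+TN+FP+FN)
= (112+197)/(374)
= 309/374 = 82.62%

82.62%


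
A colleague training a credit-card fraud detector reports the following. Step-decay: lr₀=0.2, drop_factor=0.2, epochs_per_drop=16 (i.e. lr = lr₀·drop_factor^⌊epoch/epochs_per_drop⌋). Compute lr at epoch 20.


n_drops = ⌊20/16⌋ = 1
lr = 0.2·0.2^1 = 0.2·0.2 = 0.04

0.04


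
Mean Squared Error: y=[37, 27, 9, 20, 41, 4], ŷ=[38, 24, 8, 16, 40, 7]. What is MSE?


Squared errors: (37-38)²=1, (27-24)²=9, (9-8)²=1, (20-16)²=16, (41-40)²=1, (4-7)²=9
Sum = 37
MSE = 37/6 = 37/6

37/6


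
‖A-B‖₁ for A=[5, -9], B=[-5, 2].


d = |5+ 5| + |-9-2|
  = 10 + 11
  = 21

21


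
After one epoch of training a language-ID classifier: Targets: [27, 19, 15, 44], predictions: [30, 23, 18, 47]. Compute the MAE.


Absolute errors: |27-30|=3, |19-23|=4, |15-18|=3, |44-47|=3
Sum = 13
MAE = 13/4 = 13/4

13/4


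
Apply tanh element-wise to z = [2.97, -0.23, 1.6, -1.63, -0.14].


tanh(2.97) = 0.9947
tanh(-0.23) = -0.226
tanh(1.6) = 0.9217
tanh(-1.63) = -0.9261
tanh(-0.14) = -0.1391
result = [0.9947, -0.226, 0.9217, -0.9261, -0.1391]

[0.9947, -0.226, 0.9217, -0.9261, -0.1391]


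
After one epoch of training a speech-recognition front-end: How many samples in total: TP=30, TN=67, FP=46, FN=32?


Total = TP + TN + FP + FN
= 30 + 67 + 46 + 32
= 175
(Predicted positive: 76, predicted negative: 99)

175


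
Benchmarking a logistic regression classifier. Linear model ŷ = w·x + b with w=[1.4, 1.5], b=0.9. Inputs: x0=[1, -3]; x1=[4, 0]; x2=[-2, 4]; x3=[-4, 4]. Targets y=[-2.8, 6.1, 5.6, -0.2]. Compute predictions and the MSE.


ŷ0 = (1.4)·(1) + (1.5)·(-3) + 0.9 = -2.2
ŷ1 = (1.4)·(4) + (1.5)·(0) + 0.9 = 6.5
ŷ2 = (1.4)·(-2) + (1.5)·(4) + 0.9 = 4.1
ŷ3 = (1.4)·(-4) + (1.5)·(4) + 0.9 = 1.3
errors² = [0.36, 0.16, 2.25, 2.25]
MSE = 5.0200/4 = 1.255

1.255


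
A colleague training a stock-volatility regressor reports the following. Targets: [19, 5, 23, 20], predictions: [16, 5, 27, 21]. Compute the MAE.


Absolute errors: |19-16|=3, |5-5|=0, |23-27|=4, |20-21|=1
Sum = 8
MAE = 8/4 = 2

2


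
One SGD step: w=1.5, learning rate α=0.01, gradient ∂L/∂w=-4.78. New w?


w_new = w - α·∇
= 1.5 - 0.01·-4.78
= 1.5 + 0.0478
= 1.5478

1.5478


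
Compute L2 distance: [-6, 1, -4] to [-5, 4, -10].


d = √((-6+ 5)² + (1-4)² + (-4+ 10)²)
  = √(1 + 9 + 36)
  = √46 = 6.7823

6.7823


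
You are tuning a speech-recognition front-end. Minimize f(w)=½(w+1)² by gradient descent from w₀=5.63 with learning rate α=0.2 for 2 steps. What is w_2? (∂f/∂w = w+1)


step 1: grad = 5.63+1 = 6.63; w = 5.63 - 0.2·(6.63) = 4.304
step 2: grad = 4.304+1 = 5.304; w = 4.304 - 0.2·(5.304) = 3.2432

3.2432


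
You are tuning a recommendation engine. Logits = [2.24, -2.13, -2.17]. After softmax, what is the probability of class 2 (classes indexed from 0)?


Exponentials: e^2.24=9.3933, e^-2.13=0.1188, e^-2.17=0.1142
Sum = 9.6263
Softmax = [0.9758, 0.0123, 0.0119]
p[2] = 0.1142/9.6263 = 0.0119

0.0119


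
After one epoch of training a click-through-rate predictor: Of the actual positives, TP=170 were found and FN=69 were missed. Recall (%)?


Recall = TP/(TP+FN)
= 170/(170+69)
= 170/239 = 71.13%

71.13%


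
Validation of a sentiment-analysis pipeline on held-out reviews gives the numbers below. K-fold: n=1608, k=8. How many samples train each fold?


Fold size = 1608/8 = 201
Training per fold = 1608 - 201 = 1407

1407


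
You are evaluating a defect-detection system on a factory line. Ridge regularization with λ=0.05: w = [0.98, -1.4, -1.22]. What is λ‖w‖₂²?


‖w‖₂² = (0.98)² + (-1.4)² + (-1.22)²
     = 0.9604 + 1.96 + 1.4884
     = 4.4088
λ·‖w‖₂² = 0.05·4.4088 = 0.22044

0.22044


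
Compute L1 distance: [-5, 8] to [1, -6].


d = |-5-1| + |8+ 6|
  = 6 + 14
  = 20

20


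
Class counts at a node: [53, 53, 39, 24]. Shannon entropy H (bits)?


Probabilities: [53/169, 53/169, 39/169, 24/169] ≈ [0.3136, 0.3136, 0.2308, 0.142]
H = -((53/169)·log₂(53/169) + (53/169)·log₂(53/169) + (39/169)·log₂(39/169) + (24/169)·log₂(24/169))
  = 1.9374 bits

1.9374 bits


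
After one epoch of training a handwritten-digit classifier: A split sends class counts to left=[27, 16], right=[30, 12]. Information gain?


Parent = [57, 28], H_parent = 0.9143
H_left = 0.9523 (n=43), H_right = 0.8631 (n=42)
H_children = (43/85)·0.9523 + (42/85)·0.8631 = 0.9082
IG = 0.9143 - 0.9082 = 0.0061

0.0061


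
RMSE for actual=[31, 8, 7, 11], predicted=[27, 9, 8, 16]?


MSE = 43/4 = 10.75
RMSE = √(43/4) = 3.2787

3.2787


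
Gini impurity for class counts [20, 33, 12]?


Probabilities: [20/65, 33/65, 12/65] ≈ [0.3077, 0.5077, 0.1846]
Σpᵢ² = (400 + 1089 + 144)/65² = 1633/4225
Gini = 1 - Σpᵢ² = 1 - 1633/4225 = 0.6135

0.6135


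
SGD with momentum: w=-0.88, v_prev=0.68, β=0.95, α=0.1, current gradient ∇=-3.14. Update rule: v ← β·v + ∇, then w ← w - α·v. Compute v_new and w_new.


v_new = 0.95·0.68 - 3.14 = 0.646 - 3.14 = -2.494
w_new = -0.88 - 0.1·-2.494 = -0.88 + 0.2494 = -0.6306

v_new=-2.494, w_new=-0.6306


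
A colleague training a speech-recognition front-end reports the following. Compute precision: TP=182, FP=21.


Precision = TP/(TP+FP)
= 182/(182+21)
= 182/203 = 89.66%

89.66%


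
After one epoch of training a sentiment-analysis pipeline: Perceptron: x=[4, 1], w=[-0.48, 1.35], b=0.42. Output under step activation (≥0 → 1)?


z = (4)·(-0.48) + (1)·(1.35) + 0.42
  = -0.15
step(z) = 0 (z<0)

0


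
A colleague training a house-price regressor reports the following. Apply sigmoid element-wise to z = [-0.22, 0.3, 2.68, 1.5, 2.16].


σ(-0.22) = 1/(1+e^0.22) = 0.4452
σ(0.3) = 1/(1+e^-0.3) = 0.5744
σ(2.68) = 1/(1+e^-2.68) = 0.9358
σ(1.5) = 1/(1+e^-1.5) = 0.8176
σ(2.16) = 1/(1+e^-2.16) = 0.8966
result = [0.4452, 0.5744, 0.9358, 0.8176, 0.8966]

[0.4452, 0.5744, 0.9358, 0.8176, 0.8966]


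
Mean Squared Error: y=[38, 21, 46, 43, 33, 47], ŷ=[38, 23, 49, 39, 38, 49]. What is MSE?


Squared errors: (38-38)²=0, (21-23)²=4, (46-49)²=9, (43-39)²=16, (33-38)²=25, (47-49)²=4
Sum = 58
MSE = 58/6 = 29/3

29/3


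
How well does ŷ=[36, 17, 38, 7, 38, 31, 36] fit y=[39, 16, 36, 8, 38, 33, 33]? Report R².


ȳ = 29
SS_res = Σ(y-ŷ)² = 28
SS_tot = Σ(y-ȳ)² = 872
R² = 1 - SS_res/SS_tot = 1 - 0.0321 = 0.9679

0.9679


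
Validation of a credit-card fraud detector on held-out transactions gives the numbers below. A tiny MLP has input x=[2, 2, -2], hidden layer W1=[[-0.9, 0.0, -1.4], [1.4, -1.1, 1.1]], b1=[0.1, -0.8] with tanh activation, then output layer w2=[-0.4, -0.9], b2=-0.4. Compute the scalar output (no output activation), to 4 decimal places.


z1[0] = (-0.9)·(2) + (0.0)·(2) + (-1.4)·(-2) + 0.1 = 1.1
z1[1] = (1.4)·(2) + (-1.1)·(2) + (1.1)·(-2) - 0.8 = -2.4
h = tanh(z1) = [0.8005, -0.9837]
output = (-0.4)·(0.8005) + (-0.9)·(-0.9837) - 0.4 = 0.1651

0.1651


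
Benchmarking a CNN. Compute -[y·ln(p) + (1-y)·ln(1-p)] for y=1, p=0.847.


BCE = -[y·ln(p) + (1-y)·ln(1-p)]
= -1·ln(0.847) - 0
= -ln(0.847) = 0.1661

0.1661


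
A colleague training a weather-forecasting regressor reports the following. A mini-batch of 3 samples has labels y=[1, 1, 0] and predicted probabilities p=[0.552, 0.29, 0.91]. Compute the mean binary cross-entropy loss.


L[0] = -ln(0.552) = 0.5942
L[1] = -ln(0.29) = 1.2379
L[2] = -ln(1-0.91) = -ln(0.09) = 2.4079
mean = (0.5942 + 1.2379 + 2.4079)/3 = 1.4133

1.4133


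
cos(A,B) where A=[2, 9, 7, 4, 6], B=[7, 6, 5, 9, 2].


A·B = 2·7 + 9·6 + 7·5 + 4·9 + 6·2 = 151
‖A‖ = √186 = 13.6382, ‖B‖ = √195 = 13.9642
cos = 151/(√186·√195) = 151/√36270 = 0.7929

0.7929


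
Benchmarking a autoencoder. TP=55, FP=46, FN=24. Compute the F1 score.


Precision = 55/101 = 0.5446
Recall = 55/79 = 0.6962
F1 = 2·P·R/(P+R) = 2·TP/(2·TP+FP+FN) = 110/(110+46+24) = 110/180 = 0.6111

0.6111


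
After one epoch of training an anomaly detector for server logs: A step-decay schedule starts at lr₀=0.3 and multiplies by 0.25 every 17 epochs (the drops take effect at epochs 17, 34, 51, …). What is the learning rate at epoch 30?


n_drops = ⌊30/17⌋ = 1
lr = 0.3·0.25^1 = 0.3·0.25 = 0.075

0.075


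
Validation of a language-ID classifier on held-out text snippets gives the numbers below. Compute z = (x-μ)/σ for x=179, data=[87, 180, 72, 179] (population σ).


μ = 129.5, σ = 50.2817
z = (179 - 129.5)/50.2817 = 0.9845

0.9845


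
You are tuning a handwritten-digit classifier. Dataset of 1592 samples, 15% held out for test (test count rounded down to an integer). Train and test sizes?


Test = ⌊1592·15/100⌋ = 238
Train = 1592 - 238 = 1354

Train: 1354, Test: 238


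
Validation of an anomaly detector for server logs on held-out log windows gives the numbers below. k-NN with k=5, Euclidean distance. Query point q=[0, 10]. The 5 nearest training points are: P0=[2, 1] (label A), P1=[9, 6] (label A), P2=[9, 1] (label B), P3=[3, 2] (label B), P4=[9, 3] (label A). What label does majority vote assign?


d(q,P0) = 9.2195  (label A)
d(q,P1) = 9.8489  (label A)
d(q,P2) = 12.7279  (label B)
d(q,P3) = 8.544  (label B)
d(q,P4) = 11.4018  (label A)
Votes: A=3, B=2
Majority → A

A


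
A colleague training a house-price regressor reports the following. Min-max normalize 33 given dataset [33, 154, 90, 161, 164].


min=33, max=164
(33-33)/(164-33) = 0/131 = 0.0

0.0


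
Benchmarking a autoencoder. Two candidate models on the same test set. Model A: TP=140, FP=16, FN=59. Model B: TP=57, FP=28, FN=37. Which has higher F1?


Model A: P=140/156=0.8974, R=140/199=0.7035, F1=2PR/(P+R)=2TP/(2TP+FP+FN)=280/355=0.7887
Model B: P=57/85=0.6706, R=57/94=0.6064, F1=2PR/(P+R)=2TP/(2TP+FP+FN)=114/179=0.6369
0.7887 > 0.6369 → Model A

Model A


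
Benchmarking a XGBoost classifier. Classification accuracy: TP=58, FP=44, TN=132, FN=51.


Accuracy = (TP+TN)/(TP+TN+FP+FN)
= (58+132)/(285)
= 190/285 = 66.67%

66.67%


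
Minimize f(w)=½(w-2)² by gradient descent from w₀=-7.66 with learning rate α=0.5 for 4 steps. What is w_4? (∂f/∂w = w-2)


step 1: grad = -7.66-2 = -9.66; w = -7.66 - 0.5·(-9.66) = -2.83
step 2: grad = -2.83-2 = -4.83; w = -2.83 - 0.5·(-4.83) = -0.415
step 3: grad = -0.415-2 = -2.415; w = -0.415 - 0.5·(-2.415) = 0.7925
step 4: grad = 0.7925-2 = -1.2075; w = 0.7925 - 0.5·(-1.2075) = 1.39625

1.39625


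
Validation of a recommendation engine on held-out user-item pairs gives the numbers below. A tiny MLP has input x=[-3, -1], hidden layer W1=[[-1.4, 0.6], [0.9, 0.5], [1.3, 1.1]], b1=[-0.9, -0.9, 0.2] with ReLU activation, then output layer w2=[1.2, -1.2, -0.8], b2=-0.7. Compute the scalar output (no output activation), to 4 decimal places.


z1[0] = (-1.4)·(-3) + (0.6)·(-1) - 0.9 = 2.7
z1[1] = (0.9)·(-3) + (0.5)·(-1) - 0.9 = -4.1
z1[2] = (1.3)·(-3) + (1.1)·(-1) + 0.2 = -4.8
h = ReLU(z1) = [2.7, 0.0, 0.0]
output = (1.2)·(2.7) + (-1.2)·(0.0) + (-0.8)·(0.0) - 0.7 = 2.54

2.54


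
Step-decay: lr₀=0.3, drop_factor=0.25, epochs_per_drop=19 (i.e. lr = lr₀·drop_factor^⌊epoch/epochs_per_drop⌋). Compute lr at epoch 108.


n_drops = ⌊108/19⌋ = 5
lr = 0.3·0.25^5 = 0.3·0.0009765625 = 0.00029296875

0.00029296875


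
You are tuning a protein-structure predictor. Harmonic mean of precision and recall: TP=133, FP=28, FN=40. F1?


Precision = 133/161 = 0.8261
Recall = 133/173 = 0.7688
F1 = 2·P·R/(P+R) = 2·TP/(2·TP+FP+FN) = 266/(266+28+40) = 266/334 = 0.7964

0.7964


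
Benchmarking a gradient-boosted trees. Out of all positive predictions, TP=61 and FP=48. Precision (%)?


Precision = TP/(TP+FP)
= 61/(61+48)
= 61/109 = 55.96%

55.96%


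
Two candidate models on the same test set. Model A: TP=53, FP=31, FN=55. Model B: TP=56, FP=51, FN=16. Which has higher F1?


Model A: P=53/84=0.631, R=53/108=0.4907, F1=2PR/(P+R)=2TP/(2TP+FP+FN)=106/192=0.5521
Model B: P=56/107=0.5234, R=56/72=0.7778, F1=2PR/(P+R)=2TP/(2TP+FP+FN)=112/179=0.6257
0.5521 < 0.6257 → Model B

Model B


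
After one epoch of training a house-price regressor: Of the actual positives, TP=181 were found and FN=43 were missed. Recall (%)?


Recall = TP/(TP+FN)
= 181/(181+43)
= 181/224 = 80.8%

80.8%


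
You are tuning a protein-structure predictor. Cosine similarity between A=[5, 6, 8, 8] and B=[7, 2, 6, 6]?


A·B = 5·7 + 6·2 + 8·6 + 8·6 = 143
‖A‖ = √189 = 13.7477, ‖B‖ = √125 = 11.1803
cos = 143/(√189·√125) = 143/√23625 = 0.9304

0.9304


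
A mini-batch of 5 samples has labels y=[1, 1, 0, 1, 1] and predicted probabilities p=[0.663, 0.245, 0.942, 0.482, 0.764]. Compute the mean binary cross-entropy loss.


L[0] = -ln(0.663) = 0.411
L[1] = -ln(0.245) = 1.4065
L[2] = -ln(1-0.942) = -ln(0.058) = 2.8473
L[3] = -ln(0.482) = 0.7298
L[4] = -ln(0.764) = 0.2692
mean = (0.411 + 1.4065 + 2.8473 + 0.7298 + 0.2692)/5 = 1.1328

1.1328


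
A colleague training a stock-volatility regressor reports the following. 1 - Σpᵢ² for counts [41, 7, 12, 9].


Probabilities: [41/69, 7/69, 12/69, 9/69] ≈ [0.5942, 0.1014, 0.1739, 0.1304]
Σpᵢ² = (1681 + 49 + 144 + 81)/69² = 1955/4761
Gini = 1 - Σpᵢ² = 1 - 1955/4761 = 0.5894

0.5894


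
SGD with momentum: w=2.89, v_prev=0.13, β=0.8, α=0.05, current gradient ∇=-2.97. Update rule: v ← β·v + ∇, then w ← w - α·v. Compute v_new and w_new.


v_new = 0.8·0.13 - 2.97 = 0.104 - 2.97 = -2.866
w_new = 2.89 - 0.05·-2.866 = 2.89 + 0.1433 = 3.0333

v_new=-2.866, w_new=3.0333


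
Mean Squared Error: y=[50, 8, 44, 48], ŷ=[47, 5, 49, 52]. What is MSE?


Squared errors: (50-47)²=9, (8-5)²=9, (44-49)²=25, (48-52)²=16
Sum = 59
MSE = 59/4 = 59/4

59/4


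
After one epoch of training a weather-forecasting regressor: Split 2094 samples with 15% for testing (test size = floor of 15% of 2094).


Test = ⌊2094·15/100⌋ = 314
Train = 2094 - 314 = 1780

Train: 1780, Test: 314


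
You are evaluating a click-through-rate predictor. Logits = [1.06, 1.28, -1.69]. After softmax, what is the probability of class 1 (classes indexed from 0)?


Exponentials: e^1.06=2.8864, e^1.28=3.5966, e^-1.69=0.1845
Sum = 6.6675
Softmax = [0.4329, 0.5394, 0.0277]
p[1] = 3.5966/6.6675 = 0.5394

0.5394


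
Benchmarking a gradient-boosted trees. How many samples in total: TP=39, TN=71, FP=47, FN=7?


Total = TP + TN + FP + FN
= 39 + 71 + 47 + 7
= 164
(Predicted positive: 86, predicted negative: 78)

164


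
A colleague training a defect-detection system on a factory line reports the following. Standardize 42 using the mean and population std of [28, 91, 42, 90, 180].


μ = 86.2, σ = 53.2481
z = (42 - 86.2)/53.2481 = -0.8301

-0.8301


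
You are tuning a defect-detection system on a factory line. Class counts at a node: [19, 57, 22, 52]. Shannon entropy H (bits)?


Probabilities: [19/150, 57/150, 22/150, 52/150] ≈ [0.1267, 0.38, 0.1467, 0.3467]
H = -((19/150)·log₂(19/150) + (57/150)·log₂(57/150) + (22/150)·log₂(22/150) + (52/150)·log₂(52/150))
  = 1.844 bits

1.844 bits


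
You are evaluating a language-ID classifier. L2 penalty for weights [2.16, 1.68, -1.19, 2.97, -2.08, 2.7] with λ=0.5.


‖w‖₂² = (2.16)² + (1.68)² + (-1.19)² + (2.97)² + (-2.08)² + (2.7)²
     = 4.6656 + 2.8224 + 1.4161 + 8.8209 + 4.3264 + 7.29
     = 29.3414
λ·‖w‖₂² = 0.5·29.3414 = 14.6707

14.6707


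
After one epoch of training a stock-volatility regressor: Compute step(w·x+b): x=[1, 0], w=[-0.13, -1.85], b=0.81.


z = (1)·(-0.13) + (0)·(-1.85) + 0.81
  = 0.68
step(z) = 1 (z≥0)

1


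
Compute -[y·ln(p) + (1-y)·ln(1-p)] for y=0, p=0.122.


BCE = -[y·ln(p) + (1-y)·ln(1-p)]
= -0 - 1·ln(1-0.122)
= -ln(0.878) = 0.1301

0.1301


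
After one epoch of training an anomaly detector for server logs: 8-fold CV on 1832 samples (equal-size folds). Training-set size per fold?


Fold size = 1832/8 = 229
Training per fold = 1832 - 229 = 1603

1603


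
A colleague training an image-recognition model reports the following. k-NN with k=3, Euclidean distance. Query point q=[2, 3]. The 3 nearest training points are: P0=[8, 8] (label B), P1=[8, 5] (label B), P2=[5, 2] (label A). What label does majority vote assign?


d(q,P0) = 7.8102  (label B)
d(q,P1) = 6.3246  (label B)
d(q,P2) = 3.1623  (label A)
Votes: A=1, B=2
Majority → B

B


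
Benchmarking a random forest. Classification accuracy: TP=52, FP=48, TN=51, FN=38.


Accuracy = (TP+TN)/(TP+TN+FP+FN)
= (52+51)/(189)
= 103/189 = 54.5%

54.5%


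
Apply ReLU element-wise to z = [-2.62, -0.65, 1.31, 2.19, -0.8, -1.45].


ReLU(-2.62) = max(0, -2.62) = 0.0
ReLU(-0.65) = max(0, -0.65) = 0.0
ReLU(1.31) = max(0, 1.31) = 1.31
ReLU(2.19) = max(0, 2.19) = 2.19
ReLU(-0.8) = max(0, -0.8) = 0.0
ReLU(-1.45) = max(0, -1.45) = 0.0
result = [0.0, 0.0, 1.31, 2.19, 0.0, 0.0]

[0.0, 0.0, 1.31, 2.19, 0.0, 0.0]


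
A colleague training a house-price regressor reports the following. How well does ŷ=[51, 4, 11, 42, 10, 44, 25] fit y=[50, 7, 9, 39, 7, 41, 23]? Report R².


ȳ = 25.1429
SS_res = Σ(y-ŷ)² = 45
SS_tot = Σ(y-ȳ)² = 1984.86
R² = 1 - SS_res/SS_tot = 1 - 0.0227 = 0.9773

0.9773


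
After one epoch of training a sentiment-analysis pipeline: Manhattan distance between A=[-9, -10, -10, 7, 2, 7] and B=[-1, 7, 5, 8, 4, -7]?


d = |-9+ 1| + |-10-7| + |-10-5| + |7-8| + |2-4| + |7+ 7|
  = 8 + 17 + 15 + 1 + 2 + 14
  = 57

57


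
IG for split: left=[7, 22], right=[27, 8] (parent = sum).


Parent = [34, 30], H_parent = 0.9972
H_left = 0.7973 (n=29), H_right = 0.7755 (n=35)
H_children = (29/64)·0.7973 + (35/64)·0.7755 = 0.7854
IG = 0.9972 - 0.7854 = 0.2118

0.2118


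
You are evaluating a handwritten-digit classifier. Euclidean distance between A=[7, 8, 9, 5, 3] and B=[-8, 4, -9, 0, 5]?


d = √((7+ 8)² + (8-4)² + (9+ 9)² + (5-0)² + (3-5)²)
  = √(225 + 16 + 324 + 25 + 4)
  = √594 = 24.3721

24.3721


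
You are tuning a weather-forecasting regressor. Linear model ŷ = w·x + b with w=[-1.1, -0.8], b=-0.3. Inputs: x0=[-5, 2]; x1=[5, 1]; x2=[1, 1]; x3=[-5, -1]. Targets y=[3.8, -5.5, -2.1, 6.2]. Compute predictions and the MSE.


ŷ0 = (-1.1)·(-5) + (-0.8)·(2) - 0.3 = 3.6
ŷ1 = (-1.1)·(5) + (-0.8)·(1) - 0.3 = -6.6
ŷ2 = (-1.1)·(1) + (-0.8)·(1) - 0.3 = -2.2
ŷ3 = (-1.1)·(-5) + (-0.8)·(-1) - 0.3 = 6.0
errors² = [0.04, 1.21, 0.01, 0.04]
MSE = 1.3000/4 = 0.325

0.325


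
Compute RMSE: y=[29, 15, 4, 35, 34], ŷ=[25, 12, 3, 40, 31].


MSE = 60/5 = 12
RMSE = √(60/5) = 3.4641

3.4641


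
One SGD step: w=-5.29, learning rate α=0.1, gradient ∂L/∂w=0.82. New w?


w_new = w - α·∇
= -5.29 - 0.1·0.82
= -5.29 - 0.082
= -5.372

-5.372


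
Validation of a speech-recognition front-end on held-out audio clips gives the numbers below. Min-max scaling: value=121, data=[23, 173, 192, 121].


min=23, max=192
(121-23)/(192-23) = 98/169 = 0.5799

0.5799


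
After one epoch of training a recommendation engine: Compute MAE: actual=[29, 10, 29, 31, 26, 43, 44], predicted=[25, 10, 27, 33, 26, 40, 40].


Absolute errors: |29-25|=4, |10-10|=0, |29-27|=2, |31-33|=2, |26-26|=0, |43-40|=3, |44-40|=4
Sum = 15
MAE = 15/7 = 15/7

15/7


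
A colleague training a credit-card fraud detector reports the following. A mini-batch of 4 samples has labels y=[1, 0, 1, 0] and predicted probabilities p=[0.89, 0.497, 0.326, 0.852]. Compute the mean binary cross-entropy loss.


L[0] = -ln(0.89) = 0.1165
L[1] = -ln(1-0.497) = -ln(0.503) = 0.6872
L[2] = -ln(0.326) = 1.1209
L[3] = -ln(1-0.852) = -ln(0.148) = 1.9105
mean = (0.1165 + 0.6872 + 1.1209 + 1.9105)/4 = 0.9588

0.9588


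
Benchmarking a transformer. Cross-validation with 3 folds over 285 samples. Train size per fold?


Fold size = 285/3 = 95
Training per fold = 285 - 95 = 190

190


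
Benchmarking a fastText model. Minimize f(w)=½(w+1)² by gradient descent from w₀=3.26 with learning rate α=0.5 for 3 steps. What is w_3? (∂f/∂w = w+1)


step 1: grad = 3.26+1 = 4.26; w = 3.26 - 0.5·(4.26) = 1.13
step 2: grad = 1.13+1 = 2.13; w = 1.13 - 0.5·(2.13) = 0.065
step 3: grad = 0.065+1 = 1.065; w = 0.065 - 0.5·(1.065) = -0.4675

-0.4675


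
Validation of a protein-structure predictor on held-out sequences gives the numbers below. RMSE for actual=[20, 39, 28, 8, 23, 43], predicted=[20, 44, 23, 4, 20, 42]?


MSE = 76/6 = 12.6667
RMSE = √(76/6) = 3.559

3.559


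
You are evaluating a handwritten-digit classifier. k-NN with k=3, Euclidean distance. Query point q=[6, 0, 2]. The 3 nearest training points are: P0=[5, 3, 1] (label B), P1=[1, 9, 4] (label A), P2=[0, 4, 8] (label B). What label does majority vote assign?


d(q,P0) = 3.3166  (label B)
d(q,P1) = 10.4881  (label A)
d(q,P2) = 9.3808  (label B)
Votes: A=1, B=2
Majority → B

B


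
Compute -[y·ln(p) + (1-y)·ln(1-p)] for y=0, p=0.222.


BCE = -[y·ln(p) + (1-y)·ln(1-p)]
= -0 - 1·ln(1-0.222)
= -ln(0.778) = 0.251

0.251


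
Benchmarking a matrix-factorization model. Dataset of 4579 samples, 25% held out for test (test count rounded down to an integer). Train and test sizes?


Test = ⌊4579·25/100⌋ = 1144
Train = 4579 - 1144 = 3435

Train: 3435, Test: 1144


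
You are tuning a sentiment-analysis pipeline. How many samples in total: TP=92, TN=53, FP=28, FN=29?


Total = TP + TN + FP + FN
= 92 + 53 + 28 + 29
= 202
(Predicted positive: 120, predicted negative: 82)

202


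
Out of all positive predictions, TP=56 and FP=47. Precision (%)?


Precision = TP/(TP+FP)
= 56/(56+47)
= 56/103 = 54.37%

54.37%


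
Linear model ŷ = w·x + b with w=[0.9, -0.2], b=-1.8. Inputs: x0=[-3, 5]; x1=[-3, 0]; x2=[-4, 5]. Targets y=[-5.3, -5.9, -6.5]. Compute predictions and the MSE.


ŷ0 = (0.9)·(-3) + (-0.2)·(5) - 1.8 = -5.5
ŷ1 = (0.9)·(-3) + (-0.2)·(0) - 1.8 = -4.5
ŷ2 = (0.9)·(-4) + (-0.2)·(5) - 1.8 = -6.4
errors² = [0.04, 1.96, 0.01]
MSE = 2.0100/3 = 0.67

0.67


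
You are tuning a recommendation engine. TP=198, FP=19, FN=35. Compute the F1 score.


Precision = 198/217 = 0.9124
Recall = 198/233 = 0.8498
F1 = 2·P·R/(P+R) = 2·TP/(2·TP+FP+FN) = 396/(396+19+35) = 396/450 = 0.88

0.88


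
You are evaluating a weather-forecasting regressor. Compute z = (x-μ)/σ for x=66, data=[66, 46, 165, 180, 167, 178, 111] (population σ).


μ = 130.4286, σ = 51.9749
z = (66 - 130.4286)/51.9749 = -1.2396

-1.2396


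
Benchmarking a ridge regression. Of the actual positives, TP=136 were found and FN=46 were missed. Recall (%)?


Recall = TP/(TP+FN)
= 136/(136+46)
= 136/182 = 74.73%

74.73%


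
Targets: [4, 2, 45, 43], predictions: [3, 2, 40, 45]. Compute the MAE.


Absolute errors: |4-3|=1, |2-2|=0, |45-40|=5, |43-45|=2
Sum = 8
MAE = 8/4 = 2

2


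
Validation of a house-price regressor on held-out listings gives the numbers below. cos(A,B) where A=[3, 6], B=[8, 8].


A·B = 3·8 + 6·8 = 72
‖A‖ = √45 = 6.7082, ‖B‖ = √128 = 11.3137
cos = 72/(√45·√128) = 72/√5760 = 0.9487

0.9487


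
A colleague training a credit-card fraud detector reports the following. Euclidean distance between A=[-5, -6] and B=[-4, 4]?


d = √((-5+ 4)² + (-6-4)²)
  = √(1 + 100)
  = √101 = 10.0499

10.0499


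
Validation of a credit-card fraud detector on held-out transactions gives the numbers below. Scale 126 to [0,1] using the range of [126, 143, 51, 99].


min=51, max=143
(126-51)/(143-51) = 75/92 = 0.8152

0.8152


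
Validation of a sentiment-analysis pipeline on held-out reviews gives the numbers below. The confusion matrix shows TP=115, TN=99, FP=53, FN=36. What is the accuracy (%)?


Accuracy = (TP+TN)/(TP+TN+FP+FN)
= (115+99)/(303)
= 214/303 = 70.63%

70.63%


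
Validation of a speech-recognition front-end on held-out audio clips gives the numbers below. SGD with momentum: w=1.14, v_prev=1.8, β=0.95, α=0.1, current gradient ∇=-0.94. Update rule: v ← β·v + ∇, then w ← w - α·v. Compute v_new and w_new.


v_new = 0.95·1.8 - 0.94 = 1.71 - 0.94 = 0.77
w_new = 1.14 - 0.1·0.77 = 1.14 - 0.077 = 1.063

v_new=0.77, w_new=1.063


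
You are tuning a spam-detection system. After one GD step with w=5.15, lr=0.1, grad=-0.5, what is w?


w_new = w - α·∇
= 5.15 - 0.1·-0.5
= 5.15 + 0.05
= 5.2

5.2


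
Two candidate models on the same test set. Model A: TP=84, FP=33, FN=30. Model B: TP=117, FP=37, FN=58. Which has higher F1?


Model A: P=84/117=0.7179, R=84/114=0.7368, F1=2PR/(P+R)=2TP/(2TP+FP+FN)=168/231=0.7273
Model B: P=117/154=0.7597, R=117/175=0.6686, F1=2PR/(P+R)=2TP/(2TP+FP+FN)=234/329=0.7112
0.7273 > 0.7112 → Model A

Model A


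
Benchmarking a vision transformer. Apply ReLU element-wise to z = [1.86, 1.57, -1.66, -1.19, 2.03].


ReLU(1.86) = max(0, 1.86) = 1.86
ReLU(1.57) = max(0, 1.57) = 1.57
ReLU(-1.66) = max(0, -1.66) = 0.0
ReLU(-1.19) = max(0, -1.19) = 0.0
ReLU(2.03) = max(0, 2.03) = 2.03
result = [1.86, 1.57, 0.0, 0.0, 2.03]

[1.86, 1.57, 0.0, 0.0, 2.03]


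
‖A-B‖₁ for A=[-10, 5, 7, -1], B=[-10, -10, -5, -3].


d = |-10+ 10| + |5+ 10| + |7+ 5| + |-1+ 3|
  = 0 + 15 + 12 + 2
  = 29

29


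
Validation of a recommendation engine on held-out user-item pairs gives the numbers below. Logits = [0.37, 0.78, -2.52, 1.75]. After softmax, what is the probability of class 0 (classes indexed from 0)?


Exponentials: e^0.37=1.4477, e^0.78=2.1815, e^-2.52=0.0805, e^1.75=5.7546
Sum = 9.4643
Softmax = [0.153, 0.2305, 0.0085, 0.608]
p[0] = 1.4477/9.4643 = 0.153

0.153


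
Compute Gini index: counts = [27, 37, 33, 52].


Probabilities: [27/149, 37/149, 33/149, 52/149] ≈ [0.1812, 0.2483, 0.2215, 0.349]
Σpᵢ² = (729 + 1369 + 1089 + 2704)/149² = 5891/22201
Gini = 1 - Σpᵢ² = 1 - 5891/22201 = 0.7347

0.7347


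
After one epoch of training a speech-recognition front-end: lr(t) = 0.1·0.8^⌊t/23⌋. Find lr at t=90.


n_drops = ⌊90/23⌋ = 3
lr = 0.1·0.8^3 = 0.1·0.512 = 0.0512

0.0512


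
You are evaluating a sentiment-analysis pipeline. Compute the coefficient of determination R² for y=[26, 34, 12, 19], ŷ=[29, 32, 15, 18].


ȳ = 22.75
SS_res = Σ(y-ŷ)² = 23
SS_tot = Σ(y-ȳ)² = 266.75
R² = 1 - SS_res/SS_tot = 1 - 0.0862 = 0.9138

0.9138


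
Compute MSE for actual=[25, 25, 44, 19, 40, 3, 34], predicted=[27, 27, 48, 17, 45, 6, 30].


Squared errors: (25-27)²=4, (25-27)²=4, (44-48)²=16, (19-17)²=4, (40-45)²=25, (3-6)²=9, (34-30)²=16
Sum = 78
MSE = 78/7 = 78/7

78/7


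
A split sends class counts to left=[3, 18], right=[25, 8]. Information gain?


Parent = [28, 26], H_parent = 0.999
H_left = 0.5917 (n=21), H_right = 0.799 (n=33)
H_children = (21/54)·0.5917 + (33/54)·0.799 = 0.7184
IG = 0.999 - 0.7184 = 0.2806

0.2806


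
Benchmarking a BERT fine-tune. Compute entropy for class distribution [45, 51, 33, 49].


Probabilities: [45/178, 51/178, 33/178, 49/178] ≈ [0.2528, 0.2865, 0.1854, 0.2753]
H = -((45/178)·log₂(45/178) + (51/178)·log₂(51/178) + (33/178)·log₂(33/178) + (49/178)·log₂(49/178))
  = 1.9813 bits

1.9813 bits


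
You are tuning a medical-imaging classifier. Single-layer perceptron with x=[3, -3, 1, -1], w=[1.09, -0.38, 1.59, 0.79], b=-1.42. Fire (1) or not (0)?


z = (3)·(1.09) + (-3)·(-0.38) + (1)·(1.59) + (-1)·(0.79) - 1.42
  = 3.79
step(z) = 1 (z≥0)

1


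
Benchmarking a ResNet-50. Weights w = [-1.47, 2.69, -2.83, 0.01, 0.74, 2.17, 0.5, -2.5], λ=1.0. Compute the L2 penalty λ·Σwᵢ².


‖w‖₂² = (-1.47)² + (2.69)² + (-2.83)² + (0.01)² + (0.74)² + (2.17)² + (0.5)² + (-2.5)²
     = 2.1609 + 7.2361 + 8.0089 + 0.0001 + 0.5476 + 4.7089 + 0.25 + 6.25
     = 29.1625
λ·‖w‖₂² = 1.0·29.1625 = 29.1625

29.1625


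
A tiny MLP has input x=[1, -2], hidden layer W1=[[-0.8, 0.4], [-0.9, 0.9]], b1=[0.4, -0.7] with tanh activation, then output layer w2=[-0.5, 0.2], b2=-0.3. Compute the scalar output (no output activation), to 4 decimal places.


z1[0] = (-0.8)·(1) + (0.4)·(-2) + 0.4 = -1.2
z1[1] = (-0.9)·(1) + (0.9)·(-2) - 0.7 = -3.4
h = tanh(z1) = [-0.8337, -0.9978]
output = (-0.5)·(-0.8337) + (0.2)·(-0.9978) - 0.3 = -0.0827

-0.0827


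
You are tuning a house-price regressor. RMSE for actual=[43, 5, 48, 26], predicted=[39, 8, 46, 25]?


MSE = 30/4 = 7.5
RMSE = √(30/4) = 2.7386

2.7386


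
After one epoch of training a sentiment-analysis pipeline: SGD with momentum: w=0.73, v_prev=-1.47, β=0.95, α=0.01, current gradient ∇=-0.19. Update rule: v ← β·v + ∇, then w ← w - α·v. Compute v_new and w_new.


v_new = 0.95·-1.47 - 0.19 = -1.3965 - 0.19 = -1.5865
w_new = 0.73 - 0.01·-1.5865 = 0.73 + 0.015865 = 0.745865

v_new=-1.5865, w_new=0.745865


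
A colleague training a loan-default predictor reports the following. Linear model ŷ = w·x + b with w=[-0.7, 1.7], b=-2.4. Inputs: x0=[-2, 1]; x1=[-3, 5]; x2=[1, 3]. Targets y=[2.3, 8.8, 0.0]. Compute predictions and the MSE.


ŷ0 = (-0.7)·(-2) + (1.7)·(1) - 2.4 = 0.7
ŷ1 = (-0.7)·(-3) + (1.7)·(5) - 2.4 = 8.2
ŷ2 = (-0.7)·(1) + (1.7)·(3) - 2.4 = 2.0
errors² = [2.56, 0.36, 4.0]
MSE = 6.9200/3 = 2.3067

2.3067


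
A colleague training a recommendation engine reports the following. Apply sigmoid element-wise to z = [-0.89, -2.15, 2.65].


σ(-0.89) = 1/(1+e^0.89) = 0.2911
σ(-2.15) = 1/(1+e^2.15) = 0.1043
σ(2.65) = 1/(1+e^-2.65) = 0.934
result = [0.2911, 0.1043, 0.934]

[0.2911, 0.1043, 0.934]


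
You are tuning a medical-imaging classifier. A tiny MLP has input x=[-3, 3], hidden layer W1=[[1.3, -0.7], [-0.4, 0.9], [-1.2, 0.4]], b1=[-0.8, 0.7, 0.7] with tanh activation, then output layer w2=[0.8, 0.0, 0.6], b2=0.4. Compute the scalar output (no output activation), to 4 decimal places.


z1[0] = (1.3)·(-3) + (-0.7)·(3) - 0.8 = -6.8
z1[1] = (-0.4)·(-3) + (0.9)·(3) + 0.7 = 4.6
z1[2] = (-1.2)·(-3) + (0.4)·(3) + 0.7 = 5.5
h = tanh(z1) = [-1.0, 0.9998, 1.0]
output = (0.8)·(-1.0) + (0.0)·(0.9998) + (0.6)·(1.0) + 0.4 = 0.2

0.2


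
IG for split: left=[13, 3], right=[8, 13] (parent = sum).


Parent = [21, 16], H_parent = 0.9868
H_left = 0.6962 (n=16), H_right = 0.9587 (n=21)
H_children = (16/37)·0.6962 + (21/37)·0.9587 = 0.8452
IG = 0.9868 - 0.8452 = 0.1416

0.1416


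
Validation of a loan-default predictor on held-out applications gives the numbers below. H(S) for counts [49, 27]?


Probabilities: [49/76, 27/76] ≈ [0.6447, 0.3553]
H = -((49/76)·log₂(49/76) + (27/76)·log₂(27/76))
  = 0.9387 bits

0.9387 bits


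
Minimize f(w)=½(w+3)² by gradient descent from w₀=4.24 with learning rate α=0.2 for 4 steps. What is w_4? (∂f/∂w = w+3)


step 1: grad = 4.24+3 = 7.24; w = 4.24 - 0.2·(7.24) = 2.792
step 2: grad = 2.792+3 = 5.792; w = 2.792 - 0.2·(5.792) = 1.6336
step 3: grad = 1.6336+3 = 4.6336; w = 1.6336 - 0.2·(4.6336) = 0.70688
step 4: grad = 0.70688+3 = 3.70688; w = 0.70688 - 0.2·(3.70688) = -0.034496

-0.034496


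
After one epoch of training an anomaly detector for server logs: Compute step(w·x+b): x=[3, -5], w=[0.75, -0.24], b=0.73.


z = (3)·(0.75) + (-5)·(-0.24) + 0.73
  = 4.18
step(z) = 1 (z≥0)

1


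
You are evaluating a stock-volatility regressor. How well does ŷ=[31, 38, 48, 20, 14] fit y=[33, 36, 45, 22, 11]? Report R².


ȳ = 29.4
SS_res = Σ(y-ŷ)² = 30
SS_tot = Σ(y-ȳ)² = 693.2
R² = 1 - SS_res/SS_tot = 1 - 0.0433 = 0.9567

0.9567


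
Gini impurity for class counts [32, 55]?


Probabilities: [32/87, 55/87] ≈ [0.3678, 0.6322]
Σpᵢ² = (1024 + 3025)/87² = 4049/7569
Gini = 1 - Σpᵢ² = 1 - 4049/7569 = 0.4651

0.4651


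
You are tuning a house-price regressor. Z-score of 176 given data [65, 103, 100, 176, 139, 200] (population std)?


μ = 130.5, σ = 46.457
z = (176 - 130.5)/46.457 = 0.9794

0.9794


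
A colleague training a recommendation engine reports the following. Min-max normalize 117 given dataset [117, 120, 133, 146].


min=117, max=146
(117-117)/(146-117) = 0/29 = 0.0

0.0


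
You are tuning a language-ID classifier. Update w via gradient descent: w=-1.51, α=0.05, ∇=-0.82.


w_new = w - α·∇
= -1.51 - 0.05·-0.82
= -1.51 + 0.041
= -1.469

-1.469


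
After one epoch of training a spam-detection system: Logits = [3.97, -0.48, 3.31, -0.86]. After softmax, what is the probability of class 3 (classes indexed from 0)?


Exponentials: e^3.97=52.9845, e^-0.48=0.6188, e^3.31=27.3851, e^-0.86=0.4232
Sum = 81.4116
Softmax = [0.6508, 0.0076, 0.3364, 0.0052]
p[3] = 0.4232/81.4116 = 0.0052

0.0052


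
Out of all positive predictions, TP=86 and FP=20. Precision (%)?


Precision = TP/(TP+FP)
= 86/(86+20)
= 86/106 = 81.13%

81.13%


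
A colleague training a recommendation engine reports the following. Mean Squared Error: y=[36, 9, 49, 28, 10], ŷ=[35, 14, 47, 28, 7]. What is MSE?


Squared errors: (36-35)²=1, (9-14)²=25, (49-47)²=4, (28-28)²=0, (10-7)²=9
Sum = 39
MSE = 39/5 = 39/5

39/5


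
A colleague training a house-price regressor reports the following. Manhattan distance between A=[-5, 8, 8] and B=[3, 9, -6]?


d = |-5-3| + |8-9| + |8+ 6|
  = 8 + 1 + 14
  = 23

23


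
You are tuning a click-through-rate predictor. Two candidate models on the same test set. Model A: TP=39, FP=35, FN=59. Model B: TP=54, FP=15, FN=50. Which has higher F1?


Model A: P=39/74=0.527, R=39/98=0.398, F1=2PR/(P+R)=2TP/(2TP+FP+FN)=78/172=0.4535
Model B: P=54/69=0.7826, R=54/104=0.5192, F1=2PR/(P+R)=2TP/(2TP+FP+FN)=108/173=0.6243
0.4535 < 0.6243 → Model B

Model B


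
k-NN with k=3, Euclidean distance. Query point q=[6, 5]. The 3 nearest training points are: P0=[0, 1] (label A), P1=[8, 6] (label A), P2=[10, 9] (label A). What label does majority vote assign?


d(q,P0) = 7.2111  (label A)
d(q,P1) = 2.2361  (label A)
d(q,P2) = 5.6569  (label A)
Votes: A=3, B=0
Majority → A

A
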